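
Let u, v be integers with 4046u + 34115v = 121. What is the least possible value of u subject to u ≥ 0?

1796

gcd(34115, 4046):
  34115 = 8·4046 + 1747
  4046 = 2·1747 + 552
  1747 = 3·552 + 91
  552 = 6·91 + 6
  91 = 15·6 + 1
  6 = 6·1
so gcd(34115, 4046) = 1.
1 divides 121, so solutions exist.
Back-substitute for Bézout coefficients:
  1 = 91 - 15·6
  ... = 4046·(-5624) + 34115·(667)
Scale by 121/1 = 121: (u₀, v₀) = (-680504, 80707).
General solution: u = -680504 + 34115t, v = 80707 - 4046t for integer t.
u ≥ 0: smallest is -680504 mod 34115 = 1796 (at t = 20), with v = -213.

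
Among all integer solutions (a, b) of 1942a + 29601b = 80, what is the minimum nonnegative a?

15395

gcd(29601, 1942):
  29601 = 15·1942 + 471
  1942 = 4·471 + 58
  471 = 8·58 + 7
  58 = 8·7 + 2
  7 = 3·2 + 1
  2 = 2·1
so gcd(29601, 1942) = 1.
1 divides 80, so solutions exist.
Back-substitute for Bézout coefficients:
  1 = 7 - 3·2
  ... = 1942·(-12758) + 29601·(837)
Scale by 80/1 = 80: (a₀, b₀) = (-1020640, 66960).
General solution: a = -1020640 + 29601t, b = 66960 - 1942t for integer t.
a ≥ 0: smallest is -1020640 mod 29601 = 15395 (at t = 35), with b = -1010.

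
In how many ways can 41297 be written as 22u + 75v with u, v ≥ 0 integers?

25

gcd(75, 22) = 1  (75 = 3·22 + 9, 22 = 2·9 + 4, 9 = 2·4 + 1, 4 = 4·1).
Back-substituting, 22·(-17) + 75·(5) = 1.
Scale by 41297: one solution is (-702049, 206485). Reduce u mod 75: (26, 543).
General: u = 26 + 75t, v = 543 - 22t.
u ≥ 0 ⇒ t ≥ 0; v ≥ 0 ⇒ t ≤ 24. So t ∈ [0, 24]: 25 solutions.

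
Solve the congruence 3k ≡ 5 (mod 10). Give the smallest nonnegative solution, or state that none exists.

5

gcd(10, 3) = 1.
1 divides 5, so solutions exist.
By Bézout, 3*(-3) + 10*(1) = 1.
So 3*(-3) ≡ 1 (mod 10); multiply by 5: k ≡ -15 (mod 10).
Smallest nonnegative: k = -15 mod 10 = 5.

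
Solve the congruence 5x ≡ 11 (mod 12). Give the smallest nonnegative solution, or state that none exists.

7

gcd(12, 5) = 1  (12 = 2·5 + 2, 5 = 2·2 + 1, 2 = 2·1).
1 divides 11, so solutions exist.
Back-substituting, 5·(5) + 12·(-2) = 1.
So 5·(5) ≡ 1 (mod 12); multiply by 11: x ≡ 55 (mod 12).
Smallest nonnegative: x = 55 mod 12 = 7.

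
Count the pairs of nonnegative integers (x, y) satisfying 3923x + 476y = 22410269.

gcd(3923, 476) = 1.
By Bézout, 3923×(-149) + 476×(1228) = 1.
One solution: (399, 43792).
General: x = 399 + 476t, y = 43792 - 3923t.
x ≥ 0 ⇒ t ≥ 0; y ≥ 0 ⇒ t ≤ 11. So t ∈ [0, 11]: 12 solutions.

12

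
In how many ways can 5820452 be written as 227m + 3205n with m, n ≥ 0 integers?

8

gcd(3205, 227) = 1  (3205 = 14*227 + 27, 227 = 8*27 + 11, 27 = 2*11 + 5, 11 = 2*5 + 1, 5 = 5*1).
Back-substituting, 227*(593) + 3205*(-42) = 1.
Scale by 5820452: one solution is (3451528036, -244458984). Reduce m mod 3205: (2641, 1629).
General: m = 2641 + 3205t, n = 1629 - 227t.
m ≥ 0 ⇒ t ≥ 0; n ≥ 0 ⇒ t ≤ 7. So t ∈ [0, 7]: 8 solutions.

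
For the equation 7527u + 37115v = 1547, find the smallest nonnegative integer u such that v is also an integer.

1371

gcd(37115, 7527) = 13  (37115 = 4×7527 + 7007, 7527 = 1×7007 + 520, 7007 = 13×520 + 247, 520 = 2×247 + 26, 247 = 9×26 + 13, 26 = 2×13).
13 divides 1547, so solutions exist.
Back-substituting, 7527×(-1356) + 37115×(275) = 13.
Scale by 1547/13 = 119: (u₀, v₀) = (-161364, 32725).
General solution: u = -161364 + 2855t, v = 32725 - 579t for integer t.
u ≥ 0: smallest is -161364 mod 2855 = 1371 (at t = 57), with v = -278.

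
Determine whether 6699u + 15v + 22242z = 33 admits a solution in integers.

gcd(6699, 15) = 3  (6699 = 446*15 + 9, 15 = 1*9 + 6, 9 = 1*6 + 3, 6 = 2*3).
gcd(3, 22242) = 3.
3 divides 33, so integer solutions exist.

yes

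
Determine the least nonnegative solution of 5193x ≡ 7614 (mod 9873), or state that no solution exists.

838

gcd(9873, 5193) = 9.
9 divides 7614, so solutions exist.
By Bézout, 5193*(154) + 9873*(-81) = 9.
So 5193*(154) ≡ 9 (mod 9873); multiply by 846: x ≡ 130284 (mod 1097).
Smallest nonnegative: x = 130284 mod 1097 = 838.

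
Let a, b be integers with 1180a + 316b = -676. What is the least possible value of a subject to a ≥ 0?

gcd(1180, 316) = 4.
4 divides -676, so solutions exist.
By Bézout, 1180*(15) + 316*(-56) = 4.
Scale by -676/4 = -169: (a₀, b₀) = (-2535, 9464).
General solution: a = -2535 + 79t, b = 9464 - 295t for integer t.
a ≥ 0: smallest is -2535 mod 79 = 72 (at t = 33), with b = -271.

72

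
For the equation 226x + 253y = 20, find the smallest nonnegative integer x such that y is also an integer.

18

gcd(253, 226):
  253 = 1·226 + 27
  226 = 8·27 + 10
  27 = 2·10 + 7
  10 = 1·7 + 3
  7 = 2·3 + 1
  3 = 3·1
so gcd(253, 226) = 1.
1 divides 20, so solutions exist.
Back-substitute for Bézout coefficients:
  1 = 7 - 2·3
  ... = 226·(-75) + 253·(67)
Scale by 20/1 = 20: (x₀, y₀) = (-1500, 1340).
General solution: x = -1500 + 253t, y = 1340 - 226t for integer t.
x ≥ 0: smallest is -1500 mod 253 = 18 (at t = 6), with y = -16.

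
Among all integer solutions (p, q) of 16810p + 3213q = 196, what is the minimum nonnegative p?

gcd(16810, 3213):
  16810 = 5·3213 + 745
  3213 = 4·745 + 233
  745 = 3·233 + 46
  233 = 5·46 + 3
  46 = 15·3 + 1
  3 = 3·1
so gcd(16810, 3213) = 1.
1 divides 196, so solutions exist.
Back-substitute for Bézout coefficients:
  1 = 46 - 15·3
  ... = 16810·(1048) + 3213·(-5483)
Scale by 196/1 = 196: (p₀, q₀) = (205408, -1074668).
General solution: p = 205408 + 3213t, q = -1074668 - 16810t for integer t.
p ≥ 0: smallest is 205408 mod 3213 = 2989 (at t = -63), with q = -15638.

2989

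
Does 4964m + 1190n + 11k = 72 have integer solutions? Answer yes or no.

gcd(4964, 1190):
  4964 = 4·1190 + 204
  1190 = 5·204 + 170
  204 = 1·170 + 34
  170 = 5·34
so gcd(4964, 1190) = 34.
gcd(34, 11) = 1.
1 divides 72, so integer solutions exist.

yes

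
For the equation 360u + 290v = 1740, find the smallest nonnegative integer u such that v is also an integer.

gcd(360, 290):
  360 = 1×290 + 70
  290 = 4×70 + 10
  70 = 7×10
so gcd(360, 290) = 10.
10 divides 1740, so solutions exist.
Back-substitute for Bézout coefficients:
  10 = 290 - 4×70
  ... = 360×(-4) + 290×(5)
Scale by 1740/10 = 174: (u₀, v₀) = (-696, 870).
General solution: u = -696 + 29t, v = 870 - 36t for integer t.
u ≥ 0: smallest is -696 mod 29 = 0 (at t = 24), with v = 6.

0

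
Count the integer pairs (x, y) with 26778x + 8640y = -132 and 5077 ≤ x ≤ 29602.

gcd(26778, 8640) = 6  (26778 = 3×8640 + 858, 8640 = 10×858 + 60, 858 = 14×60 + 18, 60 = 3×18 + 6, 18 = 3×6).
Back-substituting, 26778×(-433) + 8640×(1342) = 6.
Scale by -22: particular solution (9526, -29524); reduce x mod 1440: (886, -2746).
General solution: x = 886 + 1440t, y = -2746 - 4463t for integer t.
5077 ≤ 886 + 1440t ≤ 29602 gives t ∈ [3, 19], which is 17 values.

17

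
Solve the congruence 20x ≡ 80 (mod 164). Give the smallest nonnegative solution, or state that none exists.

4

gcd(164, 20):
  164 = 8×20 + 4
  20 = 5×4
so gcd(164, 20) = 4.
4 divides 80, so solutions exist.
Back-substitute for Bézout coefficients:
  4 = 164 - 8×20
  ... = 20×(-8) + 164×(1)
So 20×(-8) ≡ 4 (mod 164); multiply by 20: x ≡ -160 (mod 41).
Smallest nonnegative: x = -160 mod 41 = 4.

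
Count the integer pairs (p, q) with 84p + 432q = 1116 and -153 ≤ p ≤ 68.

6

gcd(432, 84) = 12  (432 = 5×84 + 12, 84 = 7×12).
Back-substituting, 84×(-5) + 432×(1) = 12.
Scale by 93: particular solution (-465, 93); reduce p mod 36: (3, 2).
General solution: p = 3 + 36t, q = 2 - 7t for integer t.
-153 ≤ 3 + 36t ≤ 68 gives t ∈ [-4, 1], which is 6 values.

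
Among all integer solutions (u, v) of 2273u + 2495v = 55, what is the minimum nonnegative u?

gcd(2495, 2273):
  2495 = 1*2273 + 222
  2273 = 10*222 + 53
  222 = 4*53 + 10
  53 = 5*10 + 3
  10 = 3*3 + 1
  3 = 3*1
so gcd(2495, 2273) = 1.
1 divides 55, so solutions exist.
Back-substitute for Bézout coefficients:
  1 = 10 - 3*3
  ... = 2273*(-753) + 2495*(686)
Scale by 55/1 = 55: (u₀, v₀) = (-41415, 37730).
General solution: u = -41415 + 2495t, v = 37730 - 2273t for integer t.
u ≥ 0: smallest is -41415 mod 2495 = 1000 (at t = 17), with v = -911.

1000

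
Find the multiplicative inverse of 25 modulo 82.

gcd(82, 25) = 1.
By Bézout, 25·(23) + 82·(-7) = 1.
So 25·23 ≡ 1 (mod 82), and 23 mod 82 = 23.

23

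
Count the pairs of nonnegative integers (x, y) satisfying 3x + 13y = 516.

14

gcd(13, 3):
  13 = 4·3 + 1
  3 = 3·1
so gcd(13, 3) = 1.
Back-substitute for Bézout coefficients:
  1 = 13 - 4·3
  ... = 3·(-4) + 13·(1)
Scale by 516: one solution is (-2064, 516). Reduce x mod 13: (3, 39).
General: x = 3 + 13t, y = 39 - 3t.
x ≥ 0 ⇒ t ≥ 0; y ≥ 0 ⇒ t ≤ 13. So t ∈ [0, 13]: 14 solutions.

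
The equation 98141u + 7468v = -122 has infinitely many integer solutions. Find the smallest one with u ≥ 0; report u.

770

gcd(98141, 7468):
  98141 = 13*7468 + 1057
  7468 = 7*1057 + 69
  1057 = 15*69 + 22
  69 = 3*22 + 3
  22 = 7*3 + 1
  3 = 3*1
so gcd(98141, 7468) = 1.
1 divides -122, so solutions exist.
Back-substitute for Bézout coefficients:
  1 = 22 - 7*3
  ... = 98141*(2381) + 7468*(-31290)
Scale by -122/1 = -122: (u₀, v₀) = (-290482, 3817380).
General solution: u = -290482 + 7468t, v = 3817380 - 98141t for integer t.
u ≥ 0: smallest is -290482 mod 7468 = 770 (at t = 39), with v = -10119.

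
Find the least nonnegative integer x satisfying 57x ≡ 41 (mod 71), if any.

63

gcd(71, 57):
  71 = 1*57 + 14
  57 = 4*14 + 1
  14 = 14*1
so gcd(71, 57) = 1.
1 divides 41, so solutions exist.
Back-substitute for Bézout coefficients:
  1 = 57 - 4*14
  ... = 57*(5) + 71*(-4)
So 57*(5) ≡ 1 (mod 71); multiply by 41: x ≡ 205 (mod 71).
Smallest nonnegative: x = 205 mod 71 = 63.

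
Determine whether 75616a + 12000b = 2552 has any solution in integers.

gcd(75616, 12000) = 32  (75616 = 6*12000 + 3616, 12000 = 3*3616 + 1152, 3616 = 3*1152 + 160, 1152 = 7*160 + 32, 160 = 5*32).
32 does not divide 2552 (remainder 24), so no integer solutions.

no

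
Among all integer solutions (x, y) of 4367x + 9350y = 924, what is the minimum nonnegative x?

gcd(9350, 4367) = 11  (9350 = 2*4367 + 616, 4367 = 7*616 + 55, 616 = 11*55 + 11, 55 = 5*11).
11 divides 924, so solutions exist.
Back-substituting, 4367*(-167) + 9350*(78) = 11.
Scale by 924/11 = 84: (x₀, y₀) = (-14028, 6552).
General solution: x = -14028 + 850t, y = 6552 - 397t for integer t.
x ≥ 0: smallest is -14028 mod 850 = 422 (at t = 17), with y = -197.

422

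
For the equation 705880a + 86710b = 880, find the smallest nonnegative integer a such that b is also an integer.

6482

gcd(705880, 86710):
  705880 = 8*86710 + 12200
  86710 = 7*12200 + 1310
  12200 = 9*1310 + 410
  1310 = 3*410 + 80
  410 = 5*80 + 10
  80 = 8*10
so gcd(705880, 86710) = 10.
10 divides 880, so solutions exist.
Back-substitute for Bézout coefficients:
  10 = 410 - 5*80
  ... = 705880*(1059) + 86710*(-8621)
Scale by 880/10 = 88: (a₀, b₀) = (93192, -758648).
General solution: a = 93192 + 8671t, b = -758648 - 70588t for integer t.
a ≥ 0: smallest is 93192 mod 8671 = 6482 (at t = -10), with b = -52768.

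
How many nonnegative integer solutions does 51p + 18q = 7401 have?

gcd(51, 18) = 3  (51 = 2·18 + 15, 18 = 1·15 + 3, 15 = 5·3).
Back-substituting, 51·(-1) + 18·(3) = 3.
Scale by 2467: one solution is (-2467, 7401). Reduce p mod 6: (5, 397).
General: p = 5 + 6t, q = 397 - 17t.
p ≥ 0 ⇒ t ≥ 0; q ≥ 0 ⇒ t ≤ 23. So t ∈ [0, 23]: 24 solutions.

24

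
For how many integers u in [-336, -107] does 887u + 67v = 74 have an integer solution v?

gcd(887, 67) = 1  (887 = 13×67 + 16, 67 = 4×16 + 3, 16 = 5×3 + 1, 3 = 3×1).
Back-substituting, 887×(21) + 67×(-278) = 1.
Scale by 74: particular solution (1554, -20572); reduce u mod 67: (13, -171).
General solution: u = 13 + 67t, v = -171 - 887t for integer t.
-336 ≤ 13 + 67t ≤ -107 gives t ∈ [-5, -2], which is 4 values.

4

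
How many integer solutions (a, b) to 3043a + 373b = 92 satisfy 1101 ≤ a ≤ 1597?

gcd(3043, 373) = 1.
By Bézout, 3043×(-177) + 373×(1444) = 1.
Particular solution: (128, -1044).
General solution: a = 128 + 373t, b = -1044 - 3043t for integer t.
1101 ≤ 128 + 373t ≤ 1597 gives t ∈ [3, 3], which is 1 value.

1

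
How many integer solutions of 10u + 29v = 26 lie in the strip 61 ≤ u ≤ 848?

27

gcd(29, 10) = 1  (29 = 2×10 + 9, 10 = 1×9 + 1, 9 = 9×1).
Back-substituting, 10×(3) + 29×(-1) = 1.
Scale by 26: particular solution (78, -26); reduce u mod 29: (20, -6).
General solution: u = 20 + 29t, v = -6 - 10t for integer t.
61 ≤ 20 + 29t ≤ 848 gives t ∈ [2, 28], which is 27 values.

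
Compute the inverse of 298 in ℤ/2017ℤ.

gcd(2017, 298) = 1  (2017 = 6*298 + 229, 298 = 1*229 + 69, 229 = 3*69 + 22, 69 = 3*22 + 3, 22 = 7*3 + 1, 3 = 3*1).
Back-substituting, 298*(-643) + 2017*(95) = 1.
So 298*-643 ≡ 1 (mod 2017), and -643 mod 2017 = 1374.

1374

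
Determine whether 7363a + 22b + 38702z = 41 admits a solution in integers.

yes

gcd(7363, 22) = 1  (7363 = 334*22 + 15, 22 = 1*15 + 7, 15 = 2*7 + 1, 7 = 7*1).
gcd(1, 38702) = 1.
1 divides 41, so integer solutions exist.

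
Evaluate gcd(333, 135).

9

gcd(333, 135) = 9  (333 = 2·135 + 63, 135 = 2·63 + 9, 63 = 7·9).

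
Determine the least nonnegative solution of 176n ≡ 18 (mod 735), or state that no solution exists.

543

gcd(735, 176) = 1  (735 = 4·176 + 31, 176 = 5·31 + 21, 31 = 1·21 + 10, 21 = 2·10 + 1, 10 = 10·1).
1 divides 18, so solutions exist.
Back-substituting, 176·(71) + 735·(-17) = 1.
So 176·(71) ≡ 1 (mod 735); multiply by 18: n ≡ 1278 (mod 735).
Smallest nonnegative: n = 1278 mod 735 = 543.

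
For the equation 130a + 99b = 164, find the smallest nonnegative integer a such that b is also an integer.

gcd(130, 99) = 1  (130 = 1*99 + 31, 99 = 3*31 + 6, 31 = 5*6 + 1, 6 = 6*1).
1 divides 164, so solutions exist.
Back-substituting, 130*(16) + 99*(-21) = 1.
Scale by 164/1 = 164: (a₀, b₀) = (2624, -3444).
General solution: a = 2624 + 99t, b = -3444 - 130t for integer t.
a ≥ 0: smallest is 2624 mod 99 = 50 (at t = -26), with b = -64.

50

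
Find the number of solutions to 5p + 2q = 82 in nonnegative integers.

9

gcd(5, 2) = 1.
By Bézout, 5×(1) + 2×(-2) = 1.
One solution: (0, 41).
General: p = 0 + 2t, q = 41 - 5t.
p ≥ 0 ⇒ t ≥ 0; q ≥ 0 ⇒ t ≤ 8. So t ∈ [0, 8]: 9 solutions.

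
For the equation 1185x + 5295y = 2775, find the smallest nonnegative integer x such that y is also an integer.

333

gcd(5295, 1185) = 15.
15 divides 2775, so solutions exist.
By Bézout, 1185·(143) + 5295·(-32) = 15.
Scale by 2775/15 = 185: (x₀, y₀) = (26455, -5920).
General solution: x = 26455 + 353t, y = -5920 - 79t for integer t.
x ≥ 0: smallest is 26455 mod 353 = 333 (at t = -74), with y = -74.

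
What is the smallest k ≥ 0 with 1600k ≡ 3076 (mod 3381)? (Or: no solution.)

433

gcd(3381, 1600):
  3381 = 2×1600 + 181
  1600 = 8×181 + 152
  181 = 1×152 + 29
  152 = 5×29 + 7
  29 = 4×7 + 1
  7 = 7×1
so gcd(3381, 1600) = 1.
1 divides 3076, so solutions exist.
Back-substitute for Bézout coefficients:
  1 = 29 - 4×7
  ... = 1600×(-467) + 3381×(221)
So 1600×(-467) ≡ 1 (mod 3381); multiply by 3076: k ≡ -1436492 (mod 3381).
Smallest nonnegative: k = -1436492 mod 3381 = 433.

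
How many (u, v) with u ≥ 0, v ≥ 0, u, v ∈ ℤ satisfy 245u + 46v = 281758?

gcd(245, 46) = 1.
By Bézout, 245×(-3) + 46×(16) = 1.
One solution: (22, 6008).
General: u = 22 + 46t, v = 6008 - 245t.
u ≥ 0 ⇒ t ≥ 0; v ≥ 0 ⇒ t ≤ 24. So t ∈ [0, 24]: 25 solutions.

25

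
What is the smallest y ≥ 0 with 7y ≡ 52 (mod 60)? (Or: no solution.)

gcd(60, 7):
  60 = 8×7 + 4
  7 = 1×4 + 3
  4 = 1×3 + 1
  3 = 3×1
so gcd(60, 7) = 1.
1 divides 52, so solutions exist.
Back-substitute for Bézout coefficients:
  1 = 4 - 1×3
  ... = 7×(-17) + 60×(2)
So 7×(-17) ≡ 1 (mod 60); multiply by 52: y ≡ -884 (mod 60).
Smallest nonnegative: y = -884 mod 60 = 16.

16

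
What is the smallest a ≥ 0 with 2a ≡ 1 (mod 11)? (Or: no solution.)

gcd(11, 2):
  11 = 5×2 + 1
  2 = 2×1
so gcd(11, 2) = 1.
1 divides 1, so solutions exist.
Back-substitute for Bézout coefficients:
  1 = 11 - 5×2
  ... = 2×(-5) + 11×(1)
So 2×(-5) ≡ 1 (mod 11); multiply by 1: a ≡ -5 (mod 11).
Smallest nonnegative: a = -5 mod 11 = 6.

6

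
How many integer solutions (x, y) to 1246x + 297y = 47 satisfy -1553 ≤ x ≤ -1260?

gcd(1246, 297):
  1246 = 4×297 + 58
  297 = 5×58 + 7
  58 = 8×7 + 2
  7 = 3×2 + 1
  2 = 2×1
so gcd(1246, 297) = 1.
Back-substitute for Bézout coefficients:
  1 = 7 - 3×2
  ... = 1246×(-128) + 297×(537)
Scale by 47: particular solution (-6016, 25239); reduce x mod 297: (221, -927).
General solution: x = 221 + 297t, y = -927 - 1246t for integer t.
-1553 ≤ 221 + 297t ≤ -1260 gives t ∈ [-5, -5], which is 1 value.

1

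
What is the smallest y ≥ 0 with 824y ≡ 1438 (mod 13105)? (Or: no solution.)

7922

gcd(13105, 824) = 1.
1 divides 1438, so solutions exist.
By Bézout, 824×(-1161) + 13105×(73) = 1.
So 824×(-1161) ≡ 1 (mod 13105); multiply by 1438: y ≡ -1669518 (mod 13105).
Smallest nonnegative: y = -1669518 mod 13105 = 7922.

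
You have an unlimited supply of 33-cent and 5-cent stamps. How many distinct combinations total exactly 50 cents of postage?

Need nonnegative integers with 33j + 5k = 50.
gcd(33, 5) = 1, and 33·(2) + 5·(-13) = 1.
So (j₀, k₀) = (100, -650); general j = 100 + 5t, k = -650 - 33t.
j ≥ 0 ⇒ t ≥ -20; k ≥ 0 ⇒ t ≤ -20. That's 1 value of t.

1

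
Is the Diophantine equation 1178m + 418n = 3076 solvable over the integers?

gcd(1178, 418) = 38  (1178 = 2·418 + 342, 418 = 1·342 + 76, 342 = 4·76 + 38, 76 = 2·38).
38 does not divide 3076 (remainder 36), so no integer solutions.

no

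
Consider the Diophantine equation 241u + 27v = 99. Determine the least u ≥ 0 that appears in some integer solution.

gcd(241, 27) = 1.
1 divides 99, so solutions exist.
By Bézout, 241×(13) + 27×(-116) = 1.
Scale by 99/1 = 99: (u₀, v₀) = (1287, -11484).
General solution: u = 1287 + 27t, v = -11484 - 241t for integer t.
u ≥ 0: smallest is 1287 mod 27 = 18 (at t = -47), with v = -157.

18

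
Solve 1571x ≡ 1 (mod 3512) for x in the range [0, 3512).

gcd(3512, 1571):
  3512 = 2*1571 + 370
  1571 = 4*370 + 91
  370 = 4*91 + 6
  91 = 15*6 + 1
  6 = 6*1
so gcd(3512, 1571) = 1.
Back-substitute for Bézout coefficients:
  1 = 91 - 15*6
  ... = 1571*(579) + 3512*(-259)
So 1571*579 ≡ 1 (mod 3512), and 579 mod 3512 = 579.

579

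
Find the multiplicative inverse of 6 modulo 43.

gcd(43, 6) = 1  (43 = 7*6 + 1, 6 = 6*1).
Back-substituting, 6*(-7) + 43*(1) = 1.
So 6*-7 ≡ 1 (mod 43), and -7 mod 43 = 36.

36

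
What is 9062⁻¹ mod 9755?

gcd(9755, 9062):
  9755 = 1*9062 + 693
  9062 = 13*693 + 53
  693 = 13*53 + 4
  53 = 13*4 + 1
  4 = 4*1
so gcd(9755, 9062) = 1.
Back-substitute for Bézout coefficients:
  1 = 53 - 13*4
  ... = 9062*(2393) + 9755*(-2223)
So 9062*2393 ≡ 1 (mod 9755), and 2393 mod 9755 = 2393.

2393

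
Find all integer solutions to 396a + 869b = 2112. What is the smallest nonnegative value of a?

gcd(869, 396):
  869 = 2*396 + 77
  396 = 5*77 + 11
  77 = 7*11
so gcd(869, 396) = 11.
11 divides 2112, so solutions exist.
Back-substitute for Bézout coefficients:
  11 = 396 - 5*77
  ... = 396*(11) + 869*(-5)
Scale by 2112/11 = 192: (a₀, b₀) = (2112, -960).
General solution: a = 2112 + 79t, b = -960 - 36t for integer t.
a ≥ 0: smallest is 2112 mod 79 = 58 (at t = -26), with b = -24.

58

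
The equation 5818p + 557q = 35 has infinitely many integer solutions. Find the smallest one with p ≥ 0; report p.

218

gcd(5818, 557) = 1.
1 divides 35, so solutions exist.
By Bézout, 5818×(-137) + 557×(1431) = 1.
Scale by 35/1 = 35: (p₀, q₀) = (-4795, 50085).
General solution: p = -4795 + 557t, q = 50085 - 5818t for integer t.
p ≥ 0: smallest is -4795 mod 557 = 218 (at t = 9), with q = -2277.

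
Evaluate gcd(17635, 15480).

5

gcd(17635, 15480):
  17635 = 1*15480 + 2155
  15480 = 7*2155 + 395
  2155 = 5*395 + 180
  395 = 2*180 + 35
  180 = 5*35 + 5
  35 = 7*5
so gcd(17635, 15480) = 5.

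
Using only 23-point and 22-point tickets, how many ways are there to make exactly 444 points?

1

Need nonnegative integers with 23j + 22k = 444.
gcd(23, 22) = 1, and 23·(1) + 22·(-1) = 1.
So (j₀, k₀) = (444, -444); general j = 444 + 22t, k = -444 - 23t.
j ≥ 0 ⇒ t ≥ -20; k ≥ 0 ⇒ t ≤ -20. That's 1 value of t.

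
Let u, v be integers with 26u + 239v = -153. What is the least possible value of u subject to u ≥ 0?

gcd(239, 26):
  239 = 9*26 + 5
  26 = 5*5 + 1
  5 = 5*1
so gcd(239, 26) = 1.
1 divides -153, so solutions exist.
Back-substitute for Bézout coefficients:
  1 = 26 - 5*5
  ... = 26*(46) + 239*(-5)
Scale by -153/1 = -153: (u₀, v₀) = (-7038, 765).
General solution: u = -7038 + 239t, v = 765 - 26t for integer t.
u ≥ 0: smallest is -7038 mod 239 = 132 (at t = 30), with v = -15.

132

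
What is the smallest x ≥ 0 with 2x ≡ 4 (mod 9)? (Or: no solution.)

gcd(9, 2):
  9 = 4·2 + 1
  2 = 2·1
so gcd(9, 2) = 1.
1 divides 4, so solutions exist.
Back-substitute for Bézout coefficients:
  1 = 9 - 4·2
  ... = 2·(-4) + 9·(1)
So 2·(-4) ≡ 1 (mod 9); multiply by 4: x ≡ -16 (mod 9).
Smallest nonnegative: x = -16 mod 9 = 2.

2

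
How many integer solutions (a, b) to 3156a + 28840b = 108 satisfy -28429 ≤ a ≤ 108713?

19

gcd(28840, 3156) = 4.
By Bézout, 3156×(1389) + 28840×(-152) = 4.
Particular solution: (1453, -159).
General solution: a = 1453 + 7210t, b = -159 - 789t for integer t.
-28429 ≤ 1453 + 7210t ≤ 108713 gives t ∈ [-4, 14], which is 19 values.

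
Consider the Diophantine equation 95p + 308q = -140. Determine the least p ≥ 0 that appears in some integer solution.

gcd(308, 95):
  308 = 3*95 + 23
  95 = 4*23 + 3
  23 = 7*3 + 2
  3 = 1*2 + 1
  2 = 2*1
so gcd(308, 95) = 1.
1 divides -140, so solutions exist.
Back-substitute for Bézout coefficients:
  1 = 3 - 1*2
  ... = 95*(107) + 308*(-33)
Scale by -140/1 = -140: (p₀, q₀) = (-14980, 4620).
General solution: p = -14980 + 308t, q = 4620 - 95t for integer t.
p ≥ 0: smallest is -14980 mod 308 = 112 (at t = 49), with q = -35.

112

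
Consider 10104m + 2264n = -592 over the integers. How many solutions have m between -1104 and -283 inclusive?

gcd(10104, 2264) = 8  (10104 = 4·2264 + 1048, 2264 = 2·1048 + 168, 1048 = 6·168 + 40, 168 = 4·40 + 8, 40 = 5·8).
Back-substituting, 10104·(-54) + 2264·(241) = 8.
Scale by -74: particular solution (3996, -17834); reduce m mod 283: (34, -152).
General solution: m = 34 + 283t, n = -152 - 1263t for integer t.
-1104 ≤ 34 + 283t ≤ -283 gives t ∈ [-4, -2], which is 3 values.

3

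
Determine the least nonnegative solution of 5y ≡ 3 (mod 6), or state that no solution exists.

gcd(6, 5):
  6 = 1×5 + 1
  5 = 5×1
so gcd(6, 5) = 1.
1 divides 3, so solutions exist.
Back-substitute for Bézout coefficients:
  1 = 6 - 1×5
  ... = 5×(-1) + 6×(1)
So 5×(-1) ≡ 1 (mod 6); multiply by 3: y ≡ -3 (mod 6).
Smallest nonnegative: y = -3 mod 6 = 3.

3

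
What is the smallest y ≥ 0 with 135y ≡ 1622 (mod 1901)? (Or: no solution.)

1392

gcd(1901, 135) = 1  (1901 = 14*135 + 11, 135 = 12*11 + 3, 11 = 3*3 + 2, 3 = 1*2 + 1, 2 = 2*1).
1 divides 1622, so solutions exist.
Back-substituting, 135*(690) + 1901*(-49) = 1.
So 135*(690) ≡ 1 (mod 1901); multiply by 1622: y ≡ 1119180 (mod 1901).
Smallest nonnegative: y = 1119180 mod 1901 = 1392.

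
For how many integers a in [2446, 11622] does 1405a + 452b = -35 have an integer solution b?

gcd(1405, 452) = 1  (1405 = 3×452 + 49, 452 = 9×49 + 11, 49 = 4×11 + 5, 11 = 2×5 + 1, 5 = 5×1).
Back-substituting, 1405×(-83) + 452×(258) = 1.
Scale by -35: particular solution (2905, -9030); reduce a mod 452: (193, -600).
General solution: a = 193 + 452t, b = -600 - 1405t for integer t.
2446 ≤ 193 + 452t ≤ 11622 gives t ∈ [5, 25], which is 21 values.

21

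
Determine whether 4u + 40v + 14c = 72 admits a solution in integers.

yes

gcd(40, 4) = 4  (40 = 10·4).
gcd(4, 14) = 2.
2 divides 72, so integer solutions exist.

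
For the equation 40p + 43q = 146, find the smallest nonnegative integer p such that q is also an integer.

23

gcd(43, 40):
  43 = 1×40 + 3
  40 = 13×3 + 1
  3 = 3×1
so gcd(43, 40) = 1.
1 divides 146, so solutions exist.
Back-substitute for Bézout coefficients:
  1 = 40 - 13×3
  ... = 40×(14) + 43×(-13)
Scale by 146/1 = 146: (p₀, q₀) = (2044, -1898).
General solution: p = 2044 + 43t, q = -1898 - 40t for integer t.
p ≥ 0: smallest is 2044 mod 43 = 23 (at t = -47), with q = -18.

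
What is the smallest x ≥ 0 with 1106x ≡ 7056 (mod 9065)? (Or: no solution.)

826

gcd(9065, 1106):
  9065 = 8·1106 + 217
  1106 = 5·217 + 21
  217 = 10·21 + 7
  21 = 3·7
so gcd(9065, 1106) = 7.
7 divides 7056, so solutions exist.
Back-substitute for Bézout coefficients:
  7 = 217 - 10·21
  ... = 1106·(-418) + 9065·(51)
So 1106·(-418) ≡ 7 (mod 9065); multiply by 1008: x ≡ -421344 (mod 1295).
Smallest nonnegative: x = -421344 mod 1295 = 826.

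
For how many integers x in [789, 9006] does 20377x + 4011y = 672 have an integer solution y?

14

gcd(20377, 4011) = 7  (20377 = 5·4011 + 322, 4011 = 12·322 + 147, 322 = 2·147 + 28, 147 = 5·28 + 7, 28 = 4·7).
Back-substituting, 20377·(-137) + 4011·(696) = 7.
Scale by 96: particular solution (-13152, 66816); reduce x mod 573: (27, -137).
General solution: x = 27 + 573t, y = -137 - 2911t for integer t.
789 ≤ 27 + 573t ≤ 9006 gives t ∈ [2, 15], which is 14 values.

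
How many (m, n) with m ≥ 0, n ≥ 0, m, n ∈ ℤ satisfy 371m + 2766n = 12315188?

gcd(2766, 371) = 1  (2766 = 7*371 + 169, 371 = 2*169 + 33, 169 = 5*33 + 4, 33 = 8*4 + 1, 4 = 4*1).
Back-substituting, 371*(671) + 2766*(-90) = 1.
Scale by 12315188: one solution is (8263491148, -1108366920). Reduce m mod 2766: (2530, 4113).
General: m = 2530 + 2766t, n = 4113 - 371t.
m ≥ 0 ⇒ t ≥ 0; n ≥ 0 ⇒ t ≤ 11. So t ∈ [0, 11]: 12 solutions.

12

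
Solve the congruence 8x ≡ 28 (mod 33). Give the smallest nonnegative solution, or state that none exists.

gcd(33, 8) = 1.
1 divides 28, so solutions exist.
By Bézout, 8*(-4) + 33*(1) = 1.
So 8*(-4) ≡ 1 (mod 33); multiply by 28: x ≡ -112 (mod 33).
Smallest nonnegative: x = -112 mod 33 = 20.

20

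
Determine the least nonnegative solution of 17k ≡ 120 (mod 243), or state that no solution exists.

150

gcd(243, 17):
  243 = 14×17 + 5
  17 = 3×5 + 2
  5 = 2×2 + 1
  2 = 2×1
so gcd(243, 17) = 1.
1 divides 120, so solutions exist.
Back-substitute for Bézout coefficients:
  1 = 5 - 2×2
  ... = 17×(-100) + 243×(7)
So 17×(-100) ≡ 1 (mod 243); multiply by 120: k ≡ -12000 (mod 243).
Smallest nonnegative: k = -12000 mod 243 = 150.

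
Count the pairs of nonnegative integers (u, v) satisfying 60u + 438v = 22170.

gcd(438, 60) = 6.
By Bézout, 60*(22) + 438*(-3) = 6.
One solution: (41, 45).
General: u = 41 + 73t, v = 45 - 10t.
u ≥ 0 ⇒ t ≥ 0; v ≥ 0 ⇒ t ≤ 4. So t ∈ [0, 4]: 5 solutions.

5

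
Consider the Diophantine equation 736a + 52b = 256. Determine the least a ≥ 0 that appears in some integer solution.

gcd(736, 52):
  736 = 14*52 + 8
  52 = 6*8 + 4
  8 = 2*4
so gcd(736, 52) = 4.
4 divides 256, so solutions exist.
Back-substitute for Bézout coefficients:
  4 = 52 - 6*8
  ... = 736*(-6) + 52*(85)
Scale by 256/4 = 64: (a₀, b₀) = (-384, 5440).
General solution: a = -384 + 13t, b = 5440 - 184t for integer t.
a ≥ 0: smallest is -384 mod 13 = 6 (at t = 30), with b = -80.

6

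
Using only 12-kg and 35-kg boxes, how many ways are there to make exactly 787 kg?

2

Need nonnegative integers with 12j + 35k = 787.
gcd(12, 35) = 1, and 12·(3) + 35·(-1) = 1.
So (j₀, k₀) = (2361, -787); general j = 2361 + 35t, k = -787 - 12t.
j ≥ 0 ⇒ t ≥ -67; k ≥ 0 ⇒ t ≤ -66. That's 2 values of t.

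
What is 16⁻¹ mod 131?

41

gcd(131, 16) = 1.
By Bézout, 16×(41) + 131×(-5) = 1.
So 16×41 ≡ 1 (mod 131), and 41 mod 131 = 41.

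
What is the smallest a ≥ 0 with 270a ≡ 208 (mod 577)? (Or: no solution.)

441

gcd(577, 270):
  577 = 2×270 + 37
  270 = 7×37 + 11
  37 = 3×11 + 4
  11 = 2×4 + 3
  4 = 1×3 + 1
  3 = 3×1
so gcd(577, 270) = 1.
1 divides 208, so solutions exist.
Back-substitute for Bézout coefficients:
  1 = 4 - 1×3
  ... = 270×(-156) + 577×(73)
So 270×(-156) ≡ 1 (mod 577); multiply by 208: a ≡ -32448 (mod 577).
Smallest nonnegative: a = -32448 mod 577 = 441.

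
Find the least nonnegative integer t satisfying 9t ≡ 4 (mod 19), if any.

11

gcd(19, 9) = 1.
1 divides 4, so solutions exist.
By Bézout, 9×(-2) + 19×(1) = 1.
So 9×(-2) ≡ 1 (mod 19); multiply by 4: t ≡ -8 (mod 19).
Smallest nonnegative: t = -8 mod 19 = 11.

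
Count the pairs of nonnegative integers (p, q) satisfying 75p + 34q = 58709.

23

gcd(75, 34) = 1  (75 = 2·34 + 7, 34 = 4·7 + 6, 7 = 1·6 + 1, 6 = 6·1).
Back-substituting, 75·(5) + 34·(-11) = 1.
Scale by 58709: one solution is (293545, -645799). Reduce p mod 34: (23, 1676).
General: p = 23 + 34t, q = 1676 - 75t.
p ≥ 0 ⇒ t ≥ 0; q ≥ 0 ⇒ t ≤ 22. So t ∈ [0, 22]: 23 solutions.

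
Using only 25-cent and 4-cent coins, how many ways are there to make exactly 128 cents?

Need nonnegative integers with 25j + 4k = 128.
gcd(25, 4) = 1, and 25·(1) + 4·(-6) = 1.
So (j₀, k₀) = (128, -768); general j = 128 + 4t, k = -768 - 25t.
j ≥ 0 ⇒ t ≥ -32; k ≥ 0 ⇒ t ≤ -31. That's 2 values of t.

2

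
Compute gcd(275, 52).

1

gcd(275, 52):
  275 = 5×52 + 15
  52 = 3×15 + 7
  15 = 2×7 + 1
  7 = 7×1
so gcd(275, 52) = 1.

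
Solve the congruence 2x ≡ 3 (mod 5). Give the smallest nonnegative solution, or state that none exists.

gcd(5, 2):
  5 = 2×2 + 1
  2 = 2×1
so gcd(5, 2) = 1.
1 divides 3, so solutions exist.
Back-substitute for Bézout coefficients:
  1 = 5 - 2×2
  ... = 2×(-2) + 5×(1)
So 2×(-2) ≡ 1 (mod 5); multiply by 3: x ≡ -6 (mod 5).
Smallest nonnegative: x = -6 mod 5 = 4.

4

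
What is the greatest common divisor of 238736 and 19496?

8

gcd(238736, 19496):
  238736 = 12·19496 + 4784
  19496 = 4·4784 + 360
  4784 = 13·360 + 104
  360 = 3·104 + 48
  104 = 2·48 + 8
  48 = 6·8
so gcd(238736, 19496) = 8.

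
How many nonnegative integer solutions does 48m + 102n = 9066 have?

11

gcd(102, 48) = 6.
By Bézout, 48×(-2) + 102×(1) = 6.
One solution: (4, 87).
General: m = 4 + 17t, n = 87 - 8t.
m ≥ 0 ⇒ t ≥ 0; n ≥ 0 ⇒ t ≤ 10. So t ∈ [0, 10]: 11 solutions.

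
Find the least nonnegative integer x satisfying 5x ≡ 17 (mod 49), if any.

23

gcd(49, 5) = 1  (49 = 9*5 + 4, 5 = 1*4 + 1, 4 = 4*1).
1 divides 17, so solutions exist.
Back-substituting, 5*(10) + 49*(-1) = 1.
So 5*(10) ≡ 1 (mod 49); multiply by 17: x ≡ 170 (mod 49).
Smallest nonnegative: x = 170 mod 49 = 23.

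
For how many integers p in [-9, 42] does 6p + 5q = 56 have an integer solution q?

gcd(6, 5):
  6 = 1*5 + 1
  5 = 5*1
so gcd(6, 5) = 1.
Back-substitute for Bézout coefficients:
  1 = 6 - 1*5
  ... = 6*(1) + 5*(-1)
Scale by 56: particular solution (56, -56); reduce p mod 5: (1, 10).
General solution: p = 1 + 5t, q = 10 - 6t for integer t.
-9 ≤ 1 + 5t ≤ 42 gives t ∈ [-2, 8], which is 11 values.

11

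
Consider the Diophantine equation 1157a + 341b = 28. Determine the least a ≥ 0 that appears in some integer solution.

gcd(1157, 341) = 1.
1 divides 28, so solutions exist.
By Bézout, 1157·(28) + 341·(-95) = 1.
Scale by 28/1 = 28: (a₀, b₀) = (784, -2660).
General solution: a = 784 + 341t, b = -2660 - 1157t for integer t.
a ≥ 0: smallest is 784 mod 341 = 102 (at t = -2), with b = -346.

102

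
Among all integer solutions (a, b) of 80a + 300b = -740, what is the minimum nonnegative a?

gcd(300, 80) = 20.
20 divides -740, so solutions exist.
By Bézout, 80·(4) + 300·(-1) = 20.
Scale by -740/20 = -37: (a₀, b₀) = (-148, 37).
General solution: a = -148 + 15t, b = 37 - 4t for integer t.
a ≥ 0: smallest is -148 mod 15 = 2 (at t = 10), with b = -3.

2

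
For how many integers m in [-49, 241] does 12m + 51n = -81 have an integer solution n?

gcd(51, 12) = 3  (51 = 4·12 + 3, 12 = 4·3).
Back-substituting, 12·(-4) + 51·(1) = 3.
Scale by -27: particular solution (108, -27); reduce m mod 17: (6, -3).
General solution: m = 6 + 17t, n = -3 - 4t for integer t.
-49 ≤ 6 + 17t ≤ 241 gives t ∈ [-3, 13], which is 17 values.

17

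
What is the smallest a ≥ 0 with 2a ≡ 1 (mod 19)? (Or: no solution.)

10

gcd(19, 2):
  19 = 9*2 + 1
  2 = 2*1
so gcd(19, 2) = 1.
1 divides 1, so solutions exist.
Back-substitute for Bézout coefficients:
  1 = 19 - 9*2
  ... = 2*(-9) + 19*(1)
So 2*(-9) ≡ 1 (mod 19); multiply by 1: a ≡ -9 (mod 19).
Smallest nonnegative: a = -9 mod 19 = 10.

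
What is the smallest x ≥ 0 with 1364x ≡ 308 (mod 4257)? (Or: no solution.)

175

gcd(4257, 1364) = 11.
11 divides 308, so solutions exist.
By Bézout, 1364*(103) + 4257*(-33) = 11.
So 1364*(103) ≡ 11 (mod 4257); multiply by 28: x ≡ 2884 (mod 387).
Smallest nonnegative: x = 2884 mod 387 = 175.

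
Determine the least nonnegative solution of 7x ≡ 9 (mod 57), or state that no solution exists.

gcd(57, 7) = 1.
1 divides 9, so solutions exist.
By Bézout, 7*(-8) + 57*(1) = 1.
So 7*(-8) ≡ 1 (mod 57); multiply by 9: x ≡ -72 (mod 57).
Smallest nonnegative: x = -72 mod 57 = 42.

42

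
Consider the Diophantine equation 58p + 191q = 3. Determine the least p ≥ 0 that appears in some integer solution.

gcd(191, 58):
  191 = 3·58 + 17
  58 = 3·17 + 7
  17 = 2·7 + 3
  7 = 2·3 + 1
  3 = 3·1
so gcd(191, 58) = 1.
1 divides 3, so solutions exist.
Back-substitute for Bézout coefficients:
  1 = 7 - 2·3
  ... = 58·(56) + 191·(-17)
Scale by 3/1 = 3: (p₀, q₀) = (168, -51).
General solution: p = 168 + 191t, q = -51 - 58t for integer t.
p ≥ 0: smallest is 168 mod 191 = 168 (at t = 0), with q = -51.

168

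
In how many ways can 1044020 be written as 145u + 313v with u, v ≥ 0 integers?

gcd(313, 145) = 1  (313 = 2×145 + 23, 145 = 6×23 + 7, 23 = 3×7 + 2, 7 = 3×2 + 1, 2 = 2×1).
Back-substituting, 145×(136) + 313×(-63) = 1.
Scale by 1044020: one solution is (141986720, -65773260). Reduce u mod 313: (217, 3235).
General: u = 217 + 313t, v = 3235 - 145t.
u ≥ 0 ⇒ t ≥ 0; v ≥ 0 ⇒ t ≤ 22. So t ∈ [0, 22]: 23 solutions.

23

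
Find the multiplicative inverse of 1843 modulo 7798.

gcd(7798, 1843):
  7798 = 4·1843 + 426
  1843 = 4·426 + 139
  426 = 3·139 + 9
  139 = 15·9 + 4
  9 = 2·4 + 1
  4 = 4·1
so gcd(7798, 1843) = 1.
Back-substitute for Bézout coefficients:
  1 = 9 - 2·4
  ... = 1843·(-1739) + 7798·(411)
So 1843·-1739 ≡ 1 (mod 7798), and -1739 mod 7798 = 6059.

6059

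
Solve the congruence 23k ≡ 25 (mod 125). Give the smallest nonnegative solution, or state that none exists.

50

gcd(125, 23) = 1.
1 divides 25, so solutions exist.
By Bézout, 23*(-38) + 125*(7) = 1.
So 23*(-38) ≡ 1 (mod 125); multiply by 25: k ≡ -950 (mod 125).
Smallest nonnegative: k = -950 mod 125 = 50.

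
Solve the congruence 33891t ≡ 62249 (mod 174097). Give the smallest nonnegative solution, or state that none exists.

gcd(174097, 33891) = 11  (174097 = 5×33891 + 4642, 33891 = 7×4642 + 1397, 4642 = 3×1397 + 451, 1397 = 3×451 + 44, 451 = 10×44 + 11, 44 = 4×11).
11 divides 62249, so solutions exist.
Back-substituting, 33891×(-3863) + 174097×(752) = 11.
So 33891×(-3863) ≡ 11 (mod 174097); multiply by 5659: t ≡ -21860717 (mod 15827).
Smallest nonnegative: t = -21860717 mod 15827 = 12197.

12197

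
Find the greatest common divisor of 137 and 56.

gcd(137, 56) = 1  (137 = 2*56 + 25, 56 = 2*25 + 6, 25 = 4*6 + 1, 6 = 6*1).

1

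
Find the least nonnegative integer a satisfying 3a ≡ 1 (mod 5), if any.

2

gcd(5, 3) = 1  (5 = 1×3 + 2, 3 = 1×2 + 1, 2 = 2×1).
1 divides 1, so solutions exist.
Back-substituting, 3×(2) + 5×(-1) = 1.
So 3×(2) ≡ 1 (mod 5); multiply by 1: a ≡ 2 (mod 5).
Smallest nonnegative: a = 2 mod 5 = 2.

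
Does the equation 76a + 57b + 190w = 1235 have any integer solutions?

gcd(76, 57) = 19  (76 = 1×57 + 19, 57 = 3×19).
gcd(19, 190) = 19.
19 divides 1235, so integer solutions exist.

yes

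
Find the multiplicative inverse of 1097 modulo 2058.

gcd(2058, 1097) = 1  (2058 = 1·1097 + 961, 1097 = 1·961 + 136, 961 = 7·136 + 9, 136 = 15·9 + 1, 9 = 9·1).
Back-substituting, 1097·(227) + 2058·(-121) = 1.
So 1097·227 ≡ 1 (mod 2058), and 227 mod 2058 = 227.

227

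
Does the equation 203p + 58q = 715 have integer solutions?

no

gcd(203, 58) = 29  (203 = 3·58 + 29, 58 = 2·29).
29 does not divide 715 (remainder 19), so no integer solutions.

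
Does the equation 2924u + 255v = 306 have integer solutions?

yes

gcd(2924, 255) = 17  (2924 = 11*255 + 119, 255 = 2*119 + 17, 119 = 7*17).
17 divides 306, so integer solutions exist.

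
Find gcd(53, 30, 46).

1

gcd(53, 30) = 1  (53 = 1*30 + 23, 30 = 1*23 + 7, 23 = 3*7 + 2, 7 = 3*2 + 1, 2 = 2*1).
gcd(1, 46) = 1.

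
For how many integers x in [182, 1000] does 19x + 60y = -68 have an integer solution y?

gcd(60, 19) = 1.
By Bézout, 19*(19) + 60*(-6) = 1.
Particular solution: (28, -10).
General solution: x = 28 + 60t, y = -10 - 19t for integer t.
182 ≤ 28 + 60t ≤ 1000 gives t ∈ [3, 16], which is 14 values.

14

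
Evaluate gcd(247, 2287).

1

gcd(2287, 247):
  2287 = 9*247 + 64
  247 = 3*64 + 55
  64 = 1*55 + 9
  55 = 6*9 + 1
  9 = 9*1
so gcd(2287, 247) = 1.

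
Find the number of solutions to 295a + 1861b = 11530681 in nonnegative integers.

gcd(1861, 295) = 1  (1861 = 6·295 + 91, 295 = 3·91 + 22, 91 = 4·22 + 3, 22 = 7·3 + 1, 3 = 3·1).
Back-substituting, 295·(593) + 1861·(-94) = 1.
Scale by 11530681: one solution is (6837693833, -1083884014). Reduce a mod 1861: (189, 6166).
General: a = 189 + 1861t, b = 6166 - 295t.
a ≥ 0 ⇒ t ≥ 0; b ≥ 0 ⇒ t ≤ 20. So t ∈ [0, 20]: 21 solutions.

21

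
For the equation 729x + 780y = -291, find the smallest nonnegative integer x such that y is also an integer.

21

gcd(780, 729):
  780 = 1*729 + 51
  729 = 14*51 + 15
  51 = 3*15 + 6
  15 = 2*6 + 3
  6 = 2*3
so gcd(780, 729) = 3.
3 divides -291, so solutions exist.
Back-substitute for Bézout coefficients:
  3 = 15 - 2*6
  ... = 729*(107) + 780*(-100)
Scale by -291/3 = -97: (x₀, y₀) = (-10379, 9700).
General solution: x = -10379 + 260t, y = 9700 - 243t for integer t.
x ≥ 0: smallest is -10379 mod 260 = 21 (at t = 40), with y = -20.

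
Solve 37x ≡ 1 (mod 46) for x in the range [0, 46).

5

gcd(46, 37):
  46 = 1*37 + 9
  37 = 4*9 + 1
  9 = 9*1
so gcd(46, 37) = 1.
Back-substitute for Bézout coefficients:
  1 = 37 - 4*9
  ... = 37*(5) + 46*(-4)
So 37*5 ≡ 1 (mod 46), and 5 mod 46 = 5.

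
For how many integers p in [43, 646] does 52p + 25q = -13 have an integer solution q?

24

gcd(52, 25):
  52 = 2×25 + 2
  25 = 12×2 + 1
  2 = 2×1
so gcd(52, 25) = 1.
Back-substitute for Bézout coefficients:
  1 = 25 - 12×2
  ... = 52×(-12) + 25×(25)
Scale by -13: particular solution (156, -325); reduce p mod 25: (6, -13).
General solution: p = 6 + 25t, q = -13 - 52t for integer t.
43 ≤ 6 + 25t ≤ 646 gives t ∈ [2, 25], which is 24 values.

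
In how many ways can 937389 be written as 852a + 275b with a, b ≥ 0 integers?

gcd(852, 275) = 1.
By Bézout, 852×(-112) + 275×(347) = 1.
One solution: (7, 3387).
General: a = 7 + 275t, b = 3387 - 852t.
a ≥ 0 ⇒ t ≥ 0; b ≥ 0 ⇒ t ≤ 3. So t ∈ [0, 3]: 4 solutions.

4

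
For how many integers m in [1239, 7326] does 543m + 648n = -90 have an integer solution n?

29

gcd(648, 543):
  648 = 1·543 + 105
  543 = 5·105 + 18
  105 = 5·18 + 15
  18 = 1·15 + 3
  15 = 5·3
so gcd(648, 543) = 3.
Back-substitute for Bézout coefficients:
  3 = 18 - 1·15
  ... = 543·(37) + 648·(-31)
Scale by -30: particular solution (-1110, 930); reduce m mod 216: (186, -156).
General solution: m = 186 + 216t, n = -156 - 181t for integer t.
1239 ≤ 186 + 216t ≤ 7326 gives t ∈ [5, 33], which is 29 values.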